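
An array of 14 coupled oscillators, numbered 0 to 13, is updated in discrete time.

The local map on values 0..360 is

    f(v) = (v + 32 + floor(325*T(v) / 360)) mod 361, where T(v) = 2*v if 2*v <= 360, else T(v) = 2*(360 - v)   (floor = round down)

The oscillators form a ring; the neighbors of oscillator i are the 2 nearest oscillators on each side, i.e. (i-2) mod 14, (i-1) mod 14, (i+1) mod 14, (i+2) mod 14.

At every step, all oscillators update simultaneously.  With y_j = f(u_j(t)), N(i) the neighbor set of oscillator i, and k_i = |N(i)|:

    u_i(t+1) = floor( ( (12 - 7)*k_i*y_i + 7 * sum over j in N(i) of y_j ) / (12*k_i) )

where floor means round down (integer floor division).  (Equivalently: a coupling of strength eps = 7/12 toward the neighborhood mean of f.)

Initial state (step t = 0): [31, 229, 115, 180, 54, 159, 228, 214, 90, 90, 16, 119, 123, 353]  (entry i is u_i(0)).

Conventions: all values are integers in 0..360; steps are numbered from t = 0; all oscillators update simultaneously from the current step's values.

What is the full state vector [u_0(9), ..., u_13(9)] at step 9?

Answer: [116, 129, 93, 159, 92, 116, 111, 132, 114, 141, 130, 121, 122, 114]

Derivation:
t=0: [31, 229, 115, 180, 54, 159, 228, 214, 90, 90, 16, 119, 123, 353]
t=1: [128, 156, 236, 188, 190, 142, 163, 181, 212, 193, 117, 61, 40, 54]
t=2: [94, 119, 123, 139, 141, 121, 135, 147, 183, 198, 246, 208, 173, 146]
t=3: [160, 67, 68, 39, 47, 41, 68, 91, 132, 144, 144, 139, 159, 122]
t=4: [132, 163, 186, 168, 174, 179, 185, 190, 113, 98, 73, 65, 87, 80]
t=5: [138, 142, 139, 151, 162, 165, 194, 215, 273, 268, 265, 245, 223, 202]
t=6: [86, 82, 75, 95, 117, 132, 142, 134, 118, 113, 113, 125, 123, 122]
t=7: [191, 229, 274, 256, 244, 129, 94, 86, 119, 206, 202, 114, 102, 88]
t=8: [190, 152, 120, 104, 130, 130, 186, 184, 130, 179, 186, 278, 271, 257]
t=9: [116, 129, 93, 159, 92, 116, 111, 132, 114, 141, 130, 121, 122, 114]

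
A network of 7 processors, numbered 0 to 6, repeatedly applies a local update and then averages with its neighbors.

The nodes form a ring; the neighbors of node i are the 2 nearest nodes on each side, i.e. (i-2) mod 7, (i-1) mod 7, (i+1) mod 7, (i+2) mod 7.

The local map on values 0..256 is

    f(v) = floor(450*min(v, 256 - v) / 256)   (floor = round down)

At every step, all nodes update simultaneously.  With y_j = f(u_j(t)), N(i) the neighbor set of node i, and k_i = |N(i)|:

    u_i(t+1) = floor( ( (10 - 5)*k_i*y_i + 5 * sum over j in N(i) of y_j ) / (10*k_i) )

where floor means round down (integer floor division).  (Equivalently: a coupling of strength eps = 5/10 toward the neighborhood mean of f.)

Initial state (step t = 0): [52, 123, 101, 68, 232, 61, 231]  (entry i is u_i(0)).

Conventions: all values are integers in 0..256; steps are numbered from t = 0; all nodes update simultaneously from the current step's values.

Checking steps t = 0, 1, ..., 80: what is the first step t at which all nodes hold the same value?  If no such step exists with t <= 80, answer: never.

Simulating step by step:
t=0: [52, 123, 101, 68, 232, 61, 231]  (not all equal)
t=1: [113, 161, 147, 127, 76, 90, 78]  (not all equal)
t=2: [180, 176, 185, 192, 155, 165, 150]  (not all equal)
t=3: [142, 139, 132, 131, 161, 155, 169]  (not all equal)
t=4: [193, 201, 207, 205, 178, 180, 169]  (not all equal)
t=5: [113, 102, 97, 101, 126, 127, 135]  (not all equal)
t=6: [197, 184, 181, 187, 208, 212, 208]  (not all equal)
t=7: [103, 117, 119, 112, 93, 87, 90]  (not all equal)
t=8: [181, 195, 197, 189, 170, 163, 166]  (not all equal)
t=9: [131, 117, 114, 124, 143, 151, 148]  (not all equal)
t=10: [206, 205, 204, 206, 197, 194, 195]  (not all equal)
t=11: [92, 91, 91, 92, 100, 102, 101]  (not all equal)
t=12: [164, 161, 161, 164, 172, 173, 172]  (not all equal)
t=13: [158, 162, 162, 158, 150, 149, 150]  (not all equal)
t=14: [174, 169, 169, 174, 181, 183, 181]  (not all equal)
t=15: [142, 147, 147, 142, 134, 132, 134]  (not all equal)
t=16: [201, 196, 196, 201, 209, 212, 209]  (not all equal)
t=17: [94, 99, 99, 94, 86, 83, 86]  (not all equal)
t=18: [163, 168, 168, 163, 154, 151, 154]  (not all equal)
t=19: [165, 159, 159, 165, 174, 177, 174]  (not all equal)
t=20: [157, 164, 164, 157, 148, 144, 148]  (not all equal)
t=21: [175, 167, 167, 175, 184, 188, 184]  (not all equal)
t=22: [140, 148, 148, 140, 130, 126, 130]  (not all equal)
t=23: [204, 196, 196, 204, 214, 216, 214]  (not all equal)
t=24: [89, 97, 97, 89, 78, 76, 78]  (not all equal)
t=25: [154, 162, 162, 154, 143, 139, 143]  (not all equal)
t=26: [181, 172, 172, 181, 192, 196, 192]  (not all equal)
t=27: [129, 138, 138, 129, 117, 113, 117]  (not all equal)
t=28: [213, 210, 210, 213, 206, 206, 206]  (not all equal)
t=29: [79, 79, 79, 79, 84, 84, 84]  (not all equal)
t=30: [140, 139, 139, 140, 144, 144, 144]  (not all equal)
t=31: [201, 203, 203, 201, 198, 197, 198]  (not all equal)
t=32: [96, 94, 94, 96, 99, 100, 99]  (not all equal)
t=33: [168, 166, 166, 168, 172, 173, 172]  (not all equal)
t=34: [153, 155, 155, 153, 149, 147, 149]  (not all equal)
t=35: [182, 179, 179, 182, 186, 187, 186]  (not all equal)
t=36: [129, 132, 132, 129, 125, 123, 125]  (not all equal)
t=37: [220, 218, 218, 220, 218, 218, 218]  (not all equal)
t=38: [64, 65, 65, 64, 65, 65, 65]  (not all equal)
t=39: [113, 113, 113, 113, 113, 113, 113]  (all equal)

Answer: 39
Key observation: Synchronization is absorbing here: once all nodes are equal they stay equal, and step 39 is the first all-equal step.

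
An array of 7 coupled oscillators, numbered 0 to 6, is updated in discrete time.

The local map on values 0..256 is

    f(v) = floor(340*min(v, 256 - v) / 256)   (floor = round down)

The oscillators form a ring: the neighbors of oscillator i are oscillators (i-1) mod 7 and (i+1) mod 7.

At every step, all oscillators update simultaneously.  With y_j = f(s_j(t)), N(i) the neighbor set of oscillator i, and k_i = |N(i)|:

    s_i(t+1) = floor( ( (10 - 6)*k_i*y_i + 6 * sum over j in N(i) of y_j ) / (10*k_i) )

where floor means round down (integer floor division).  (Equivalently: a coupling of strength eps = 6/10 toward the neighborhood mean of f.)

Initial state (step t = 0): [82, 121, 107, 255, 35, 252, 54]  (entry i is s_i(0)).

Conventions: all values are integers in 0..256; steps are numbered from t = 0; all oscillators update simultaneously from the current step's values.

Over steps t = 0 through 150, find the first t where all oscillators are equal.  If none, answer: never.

Answer: 15
Key observation: Synchronization is absorbing here: once all oscillators are equal they stay equal, and step 15 is the first all-equal step.

Derivation:
t=0: [82, 121, 107, 255, 35, 252, 54]  (not all equal)
t=1: [112, 139, 105, 56, 20, 37, 62]  (not all equal)
t=2: [130, 148, 124, 79, 47, 52, 91]  (not all equal)
t=3: [145, 156, 139, 109, 76, 82, 118]  (not all equal)
t=4: [145, 143, 144, 134, 115, 120, 138]  (not all equal)
t=5: [150, 148, 152, 154, 157, 156, 154]  (not all equal)
t=6: [139, 140, 138, 134, 132, 132, 135]  (not all equal)
t=7: [156, 154, 157, 160, 163, 162, 159]  (not all equal)
t=8: [131, 132, 131, 127, 124, 124, 128]  (not all equal)
t=9: [166, 165, 166, 166, 165, 165, 167]  (not all equal)
t=10: [119, 119, 119, 119, 119, 119, 118]  (not all equal)
t=11: [157, 158, 158, 158, 158, 157, 157]  (not all equal)
t=12: [130, 130, 130, 130, 130, 130, 131]  (not all equal)
t=13: [166, 167, 167, 167, 167, 166, 166]  (not all equal)
t=14: [118, 118, 118, 118, 118, 118, 119]  (not all equal)
t=15: [156, 156, 156, 156, 156, 156, 156]  (all equal)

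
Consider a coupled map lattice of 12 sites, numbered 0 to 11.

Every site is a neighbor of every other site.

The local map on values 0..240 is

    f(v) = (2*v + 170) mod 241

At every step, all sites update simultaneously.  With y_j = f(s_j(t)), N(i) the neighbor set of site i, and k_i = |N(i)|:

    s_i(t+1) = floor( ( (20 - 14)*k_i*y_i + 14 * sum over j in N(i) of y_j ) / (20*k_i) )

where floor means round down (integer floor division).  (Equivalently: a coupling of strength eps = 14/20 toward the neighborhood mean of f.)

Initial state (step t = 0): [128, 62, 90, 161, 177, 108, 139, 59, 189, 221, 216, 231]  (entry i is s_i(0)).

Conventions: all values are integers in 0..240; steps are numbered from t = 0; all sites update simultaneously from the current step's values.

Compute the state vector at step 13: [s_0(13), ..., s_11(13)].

Simulating step by step:
t=0: [128, 62, 90, 161, 177, 108, 139, 59, 189, 221, 216, 231]
t=1: [124, 92, 106, 82, 90, 114, 129, 91, 96, 111, 108, 115]
t=2: [147, 132, 139, 127, 131, 143, 150, 132, 134, 141, 140, 143]
t=3: [209, 202, 205, 200, 202, 207, 211, 202, 203, 206, 206, 207]
t=4: [99, 96, 98, 95, 96, 98, 100, 96, 97, 98, 98, 98]
t=5: [124, 123, 124, 122, 123, 124, 125, 123, 123, 124, 124, 124]
t=6: [176, 175, 176, 175, 175, 176, 176, 175, 175, 176, 176, 176]
t=7: [39, 38, 39, 38, 38, 39, 39, 38, 38, 39, 39, 39]
t=8: [6, 5, 6, 5, 5, 6, 6, 5, 5, 6, 6, 6]
t=9: [181, 180, 181, 180, 180, 181, 181, 180, 180, 181, 181, 181]
t=10: [49, 48, 49, 48, 48, 49, 49, 48, 48, 49, 49, 49]
t=11: [26, 25, 26, 25, 25, 26, 26, 25, 25, 26, 26, 26]
t=12: [221, 220, 221, 220, 220, 221, 221, 220, 220, 221, 221, 221]
t=13: [129, 128, 129, 128, 128, 129, 129, 128, 128, 129, 129, 129]

Answer: [129, 128, 129, 128, 128, 129, 129, 128, 128, 129, 129, 129]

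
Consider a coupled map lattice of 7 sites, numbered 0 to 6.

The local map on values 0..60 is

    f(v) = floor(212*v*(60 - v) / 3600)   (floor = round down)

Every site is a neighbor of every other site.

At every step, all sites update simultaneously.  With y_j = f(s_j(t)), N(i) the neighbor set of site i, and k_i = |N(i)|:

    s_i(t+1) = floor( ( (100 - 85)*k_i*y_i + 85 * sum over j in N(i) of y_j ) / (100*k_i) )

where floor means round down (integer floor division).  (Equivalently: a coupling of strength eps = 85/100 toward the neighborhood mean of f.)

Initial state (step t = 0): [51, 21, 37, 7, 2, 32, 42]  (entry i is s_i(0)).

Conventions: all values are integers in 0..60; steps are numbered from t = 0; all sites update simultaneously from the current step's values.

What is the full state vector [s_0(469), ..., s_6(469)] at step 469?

Answer: [24, 24, 24, 24, 24, 24, 24]
Key observation: The state at step 4, [52, 52, 52, 52, 52, 52, 52], reappears at step 8: the system is in a cycle of period 4 from step 4 on.  Therefore the state at step 469 equals the state at step 4 + ((469 - 4) mod 4) = 5, which is [24, 24, 24, 24, 24, 24, 24].

Derivation:
t=0: [51, 21, 37, 7, 2, 32, 42]
t=1: [35, 35, 35, 35, 35, 35, 35]
t=2: [51, 51, 51, 51, 51, 51, 51]
t=3: [27, 27, 27, 27, 27, 27, 27]
t=4: [52, 52, 52, 52, 52, 52, 52]
t=5: [24, 24, 24, 24, 24, 24, 24]
t=6: [50, 50, 50, 50, 50, 50, 50]
t=7: [29, 29, 29, 29, 29, 29, 29]
t=8: [52, 52, 52, 52, 52, 52, 52]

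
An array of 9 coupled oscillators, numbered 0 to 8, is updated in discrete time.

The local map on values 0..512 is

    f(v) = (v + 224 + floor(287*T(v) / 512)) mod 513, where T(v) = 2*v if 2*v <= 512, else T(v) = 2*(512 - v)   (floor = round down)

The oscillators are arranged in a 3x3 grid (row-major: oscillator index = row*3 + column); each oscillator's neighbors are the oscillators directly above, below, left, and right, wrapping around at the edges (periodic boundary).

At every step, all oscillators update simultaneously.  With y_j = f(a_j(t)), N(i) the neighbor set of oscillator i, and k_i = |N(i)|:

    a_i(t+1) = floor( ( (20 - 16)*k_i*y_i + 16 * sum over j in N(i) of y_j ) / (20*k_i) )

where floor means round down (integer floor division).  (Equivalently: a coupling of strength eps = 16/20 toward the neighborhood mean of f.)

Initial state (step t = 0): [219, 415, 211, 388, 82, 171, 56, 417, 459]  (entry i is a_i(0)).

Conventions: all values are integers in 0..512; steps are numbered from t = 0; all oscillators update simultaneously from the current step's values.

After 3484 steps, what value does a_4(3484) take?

Answer: a_4(3484) = 474
Key observation: The state at step 9, [227, 227, 227, 227, 227, 227, 227, 227, 227], reappears at step 13: the system is in a cycle of period 4 from step 9 on.  Therefore the state at step 3484 equals the state at step 9 + ((3484 - 9) mod 4) = 12, which is [474, 474, 474, 474, 474, 474, 474, 474, 474].

Derivation:
t=0: [219, 415, 211, 388, 82, 171, 56, 417, 459]
t=1: [229, 239, 173, 245, 235, 219, 243, 287, 207]
t=2: [189, 189, 163, 207, 216, 168, 210, 210, 175]
t=3: [116, 120, 85, 130, 130, 104, 131, 134, 103]
t=4: [470, 471, 447, 482, 485, 457, 484, 485, 459]
t=5: [227, 227, 228, 227, 226, 228, 227, 226, 228]
t=6: [192, 191, 193, 192, 191, 192, 192, 191, 192]
t=7: [118, 117, 118, 117, 116, 118, 117, 116, 118]
t=8: [472, 472, 473, 472, 471, 472, 472, 471, 472]
t=9: [227, 227, 227, 227, 227, 227, 227, 227, 227]
t=10: [192, 192, 192, 192, 192, 192, 192, 192, 192]
t=11: [118, 118, 118, 118, 118, 118, 118, 118, 118]
t=12: [474, 474, 474, 474, 474, 474, 474, 474, 474]
t=13: [227, 227, 227, 227, 227, 227, 227, 227, 227]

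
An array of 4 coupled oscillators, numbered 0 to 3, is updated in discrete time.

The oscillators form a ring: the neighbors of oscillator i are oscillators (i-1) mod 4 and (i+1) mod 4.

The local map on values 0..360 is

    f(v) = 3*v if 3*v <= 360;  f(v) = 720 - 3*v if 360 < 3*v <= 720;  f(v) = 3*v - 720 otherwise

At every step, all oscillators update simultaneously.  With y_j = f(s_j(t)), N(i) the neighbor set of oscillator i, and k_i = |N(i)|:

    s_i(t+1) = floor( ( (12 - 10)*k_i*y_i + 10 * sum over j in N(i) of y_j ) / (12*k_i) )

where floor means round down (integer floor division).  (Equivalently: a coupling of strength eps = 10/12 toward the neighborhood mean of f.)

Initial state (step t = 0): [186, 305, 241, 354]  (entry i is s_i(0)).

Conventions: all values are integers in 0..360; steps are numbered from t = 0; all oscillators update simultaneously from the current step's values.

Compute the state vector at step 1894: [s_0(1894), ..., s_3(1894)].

Answer: [96, 192, 96, 192]
Key observation: The state at step 13, [168, 264, 168, 264], reappears at step 15: the system is in a cycle of period 2 from step 13 on.  Therefore the state at step 1894 equals the state at step 13 + ((1894 - 13) mod 2) = 14, which is [96, 192, 96, 192].

Derivation:
t=0: [186, 305, 241, 354]
t=1: [250, 101, 224, 125]
t=2: [275, 83, 278, 90]
t=3: [233, 132, 235, 136]
t=4: [268, 69, 267, 67]
t=5: [184, 103, 183, 102]
t=6: [284, 192, 284, 192]
t=7: [142, 134, 142, 134]
t=8: [314, 298, 314, 298]
t=9: [182, 214, 182, 214]
t=10: [94, 158, 94, 158]
t=11: [252, 276, 252, 276]
t=12: [96, 48, 96, 48]
t=13: [168, 264, 168, 264]
t=14: [96, 192, 96, 192]
t=15: [168, 264, 168, 264]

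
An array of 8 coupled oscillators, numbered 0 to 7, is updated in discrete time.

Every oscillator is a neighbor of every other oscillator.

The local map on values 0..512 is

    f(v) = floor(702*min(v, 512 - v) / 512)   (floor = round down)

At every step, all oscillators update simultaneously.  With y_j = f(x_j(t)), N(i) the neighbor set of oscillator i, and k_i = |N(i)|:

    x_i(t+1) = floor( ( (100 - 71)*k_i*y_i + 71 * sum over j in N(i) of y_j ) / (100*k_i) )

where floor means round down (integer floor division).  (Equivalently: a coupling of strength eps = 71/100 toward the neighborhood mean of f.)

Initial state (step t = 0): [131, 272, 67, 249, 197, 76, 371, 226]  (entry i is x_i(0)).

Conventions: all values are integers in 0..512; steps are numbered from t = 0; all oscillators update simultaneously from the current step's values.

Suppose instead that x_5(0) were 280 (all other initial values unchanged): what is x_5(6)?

Simulating step by step:
t=0: [131, 272, 67, 249, 197, 280, 371, 226]
t=1: [239, 267, 223, 270, 256, 265, 242, 264]
t=2: [331, 332, 327, 332, 335, 333, 332, 333]
t=3: [246, 246, 247, 246, 245, 246, 246, 246]
t=4: [336, 336, 337, 336, 336, 336, 336, 336]
t=5: [240, 240, 240, 240, 240, 240, 240, 240]
t=6: [329, 329, 329, 329, 329, 329, 329, 329]

Answer: x_5(6) = 329
Key observation: This trace re-runs the system from the modified initial state.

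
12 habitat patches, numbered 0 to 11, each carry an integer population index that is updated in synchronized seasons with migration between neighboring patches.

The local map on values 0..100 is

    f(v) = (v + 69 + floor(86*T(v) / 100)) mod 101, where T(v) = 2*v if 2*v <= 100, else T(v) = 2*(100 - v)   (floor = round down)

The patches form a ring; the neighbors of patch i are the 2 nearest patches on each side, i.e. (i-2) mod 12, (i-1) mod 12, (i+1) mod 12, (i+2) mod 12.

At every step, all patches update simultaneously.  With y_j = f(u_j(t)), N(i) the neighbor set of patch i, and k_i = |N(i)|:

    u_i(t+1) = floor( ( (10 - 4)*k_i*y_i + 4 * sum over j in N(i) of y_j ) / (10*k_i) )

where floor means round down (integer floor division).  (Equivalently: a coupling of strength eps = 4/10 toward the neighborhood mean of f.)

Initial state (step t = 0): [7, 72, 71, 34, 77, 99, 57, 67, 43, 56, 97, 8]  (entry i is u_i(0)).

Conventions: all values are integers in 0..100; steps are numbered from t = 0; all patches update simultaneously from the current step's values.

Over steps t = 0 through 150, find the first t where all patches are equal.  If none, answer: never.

Answer: never
Key observation: The state at step 6 reappears at step 8 — the system is in a cycle of period 2 from step 6 on.  No step 0..8 is synchronized, and the cycle repeats forever, so no step up to 150 (or ever) has all patches equal.

Derivation:
t=0: [7, 72, 71, 34, 77, 99, 57, 67, 43, 56, 97, 8]  (not all equal)
t=1: [86, 85, 84, 68, 81, 74, 91, 89, 86, 92, 78, 88]  (not all equal)
t=2: [78, 79, 80, 87, 81, 83, 76, 76, 77, 75, 80, 76]  (not all equal)
t=3: [83, 82, 81, 78, 81, 80, 84, 84, 84, 85, 83, 84]  (not all equal)
t=4: [80, 80, 81, 82, 81, 81, 79, 79, 79, 78, 79, 79]  (not all equal)
t=5: [82, 81, 81, 80, 81, 81, 82, 82, 83, 83, 82, 82]  (not all equal)
t=6: [80, 80, 81, 81, 81, 80, 80, 80, 80, 80, 80, 80]  (not all equal)
t=7: [81, 81, 81, 81, 81, 81, 81, 82, 82, 82, 82, 82]  (not all equal)
t=8: [80, 80, 81, 81, 81, 80, 80, 80, 80, 80, 80, 80]  (not all equal)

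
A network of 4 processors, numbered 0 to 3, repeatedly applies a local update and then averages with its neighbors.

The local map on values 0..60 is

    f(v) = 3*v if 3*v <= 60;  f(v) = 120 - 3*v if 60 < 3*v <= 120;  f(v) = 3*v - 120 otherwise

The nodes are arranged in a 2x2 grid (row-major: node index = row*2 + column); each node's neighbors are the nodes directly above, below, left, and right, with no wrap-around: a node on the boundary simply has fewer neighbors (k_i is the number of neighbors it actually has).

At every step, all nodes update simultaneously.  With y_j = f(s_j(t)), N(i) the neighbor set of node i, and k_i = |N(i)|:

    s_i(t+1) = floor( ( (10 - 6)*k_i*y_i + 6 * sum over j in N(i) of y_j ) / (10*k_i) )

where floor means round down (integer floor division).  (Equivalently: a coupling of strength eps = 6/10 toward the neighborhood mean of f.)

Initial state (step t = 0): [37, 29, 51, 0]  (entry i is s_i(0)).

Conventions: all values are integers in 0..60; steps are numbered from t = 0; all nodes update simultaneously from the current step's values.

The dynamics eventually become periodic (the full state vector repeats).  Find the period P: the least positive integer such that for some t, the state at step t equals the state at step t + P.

Simulating step by step:
t=0: [37, 29, 51, 0]
t=1: [23, 15, 15, 19]
t=2: [47, 50, 50, 49]
t=3: [26, 26, 26, 28]
t=4: [42, 40, 40, 39]
t=5: [2, 2, 2, 1]
t=6: [6, 5, 5, 4]
t=7: [16, 15, 15, 13]
t=8: [46, 44, 44, 42]
t=9: [14, 12, 12, 9]
t=10: [38, 35, 35, 32]
t=11: [11, 15, 15, 18]
t=12: [40, 44, 44, 48]
t=13: [7, 12, 12, 16]
t=14: [30, 35, 35, 40]
t=15: [21, 15, 15, 9]
t=16: [49, 43, 43, 37]
t=17: [16, 14, 14, 9]
t=18: [44, 39, 39, 36]
t=19: [6, 8, 8, 6]
t=20: [21, 20, 20, 21]
t=21: [58, 58, 58, 58]
t=22: [54, 54, 54, 54]
t=23: [42, 42, 42, 42]
t=24: [6, 6, 6, 6]
t=25: [18, 18, 18, 18]
t=26: [54, 54, 54, 54]

Answer: 4
Key observation: The state at step 22, [54, 54, 54, 54], reappears at step 26 — and no state repeats earlier — so the cycle the system enters has period 4.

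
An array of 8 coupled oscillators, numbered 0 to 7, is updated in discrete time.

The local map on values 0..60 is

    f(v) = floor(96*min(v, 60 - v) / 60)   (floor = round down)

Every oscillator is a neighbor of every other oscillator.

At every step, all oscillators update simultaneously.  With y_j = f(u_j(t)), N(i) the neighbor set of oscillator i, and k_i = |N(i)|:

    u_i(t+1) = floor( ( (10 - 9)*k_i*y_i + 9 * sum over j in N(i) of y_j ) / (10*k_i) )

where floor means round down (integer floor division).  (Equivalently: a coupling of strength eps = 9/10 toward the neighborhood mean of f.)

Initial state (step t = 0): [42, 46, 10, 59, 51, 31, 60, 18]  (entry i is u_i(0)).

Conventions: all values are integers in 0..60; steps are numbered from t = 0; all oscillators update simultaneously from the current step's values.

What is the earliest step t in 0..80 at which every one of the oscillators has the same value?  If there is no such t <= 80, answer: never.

Answer: 2
Key observation: Synchronization is absorbing here: once all oscillators are equal they stay equal, and step 2 is the first all-equal step.

Derivation:
t=0: [42, 46, 10, 59, 51, 31, 60, 18]  (not all equal)
t=1: [19, 19, 19, 19, 19, 18, 19, 19]  (not all equal)
t=2: [29, 29, 29, 29, 29, 29, 29, 29]  (all equal)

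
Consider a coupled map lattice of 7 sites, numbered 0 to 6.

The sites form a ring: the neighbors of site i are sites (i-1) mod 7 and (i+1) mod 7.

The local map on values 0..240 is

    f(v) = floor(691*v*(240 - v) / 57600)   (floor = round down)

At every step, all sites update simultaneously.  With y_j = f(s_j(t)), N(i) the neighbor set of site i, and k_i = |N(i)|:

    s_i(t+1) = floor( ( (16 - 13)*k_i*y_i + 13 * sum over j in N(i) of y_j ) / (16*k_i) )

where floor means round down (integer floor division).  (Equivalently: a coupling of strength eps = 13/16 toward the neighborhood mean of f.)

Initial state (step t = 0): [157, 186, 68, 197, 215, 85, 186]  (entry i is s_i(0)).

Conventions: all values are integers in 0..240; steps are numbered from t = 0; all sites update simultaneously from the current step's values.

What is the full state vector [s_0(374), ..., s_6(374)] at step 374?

Answer: [158, 158, 158, 158, 158, 158, 158]
Key observation: The state at step 16, [158, 158, 158, 158, 158, 158, 158], reappears at step 18: the system is in a cycle of period 2 from step 16 on.  Therefore the state at step 374 equals the state at step 16 + ((374 - 16) mod 2) = 16, which is [158, 158, 158, 158, 158, 158, 158].

Derivation:
t=0: [157, 186, 68, 197, 215, 85, 186]
t=1: [126, 142, 116, 101, 117, 104, 150]
t=2: [165, 170, 167, 171, 169, 166, 168]
t=3: [144, 146, 142, 143, 143, 144, 147]
t=4: [164, 165, 165, 166, 165, 165, 164]
t=5: [148, 148, 147, 147, 147, 148, 148]
t=6: [163, 163, 163, 164, 163, 163, 163]
t=7: [150, 150, 149, 149, 149, 150, 150]
t=8: [161, 161, 161, 162, 161, 161, 161]
t=9: [152, 152, 151, 151, 151, 152, 152]
t=10: [160, 160, 160, 161, 160, 160, 160]
t=11: [153, 153, 152, 152, 152, 153, 153]
t=12: [159, 159, 159, 160, 159, 159, 159]
t=13: [154, 154, 153, 153, 153, 154, 154]
t=14: [158, 158, 158, 159, 158, 158, 158]
t=15: [155, 155, 154, 154, 154, 155, 155]
t=16: [158, 158, 158, 158, 158, 158, 158]
t=17: [155, 155, 155, 155, 155, 155, 155]
t=18: [158, 158, 158, 158, 158, 158, 158]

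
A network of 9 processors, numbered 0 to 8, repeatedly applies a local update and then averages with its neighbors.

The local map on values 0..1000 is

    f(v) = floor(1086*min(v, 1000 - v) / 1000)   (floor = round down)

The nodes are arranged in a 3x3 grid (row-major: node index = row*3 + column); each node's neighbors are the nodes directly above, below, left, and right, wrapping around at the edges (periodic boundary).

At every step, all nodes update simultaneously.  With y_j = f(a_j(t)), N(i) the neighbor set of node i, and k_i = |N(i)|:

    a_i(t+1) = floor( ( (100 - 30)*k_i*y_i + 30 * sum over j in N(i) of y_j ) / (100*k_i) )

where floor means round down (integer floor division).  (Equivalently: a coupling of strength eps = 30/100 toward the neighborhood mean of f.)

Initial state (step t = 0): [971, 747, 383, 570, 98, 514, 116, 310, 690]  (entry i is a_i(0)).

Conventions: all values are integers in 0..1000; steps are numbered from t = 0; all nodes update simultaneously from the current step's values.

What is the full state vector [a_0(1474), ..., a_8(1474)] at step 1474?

Simulating step by step:
t=0: [971, 747, 383, 570, 98, 514, 116, 310, 690]
t=1: [117, 258, 378, 385, 194, 468, 175, 298, 340]
t=2: [186, 276, 383, 370, 261, 461, 225, 304, 365]
t=3: [242, 301, 395, 372, 312, 462, 270, 322, 388]
t=4: [292, 331, 412, 386, 355, 469, 312, 347, 412]
t=5: [339, 365, 435, 409, 394, 483, 353, 377, 438]
t=6: [384, 402, 462, 438, 431, 503, 395, 412, 466]
t=7: [429, 442, 493, 471, 469, 523, 437, 450, 497]
t=8: [475, 485, 524, 505, 506, 519, 482, 491, 528]
t=9: [518, 525, 516, 533, 534, 522, 523, 530, 515]
t=10: [520, 515, 523, 509, 508, 518, 517, 511, 523]
t=11: [522, 526, 519, 530, 532, 523, 524, 529, 519]
t=12: [517, 514, 520, 511, 509, 517, 515, 512, 520]
t=13: [524, 526, 521, 529, 531, 524, 526, 528, 522]
t=14: [515, 514, 518, 511, 510, 515, 514, 512, 517]
t=15: [526, 527, 523, 530, 530, 526, 527, 528, 524]
t=16: [513, 513, 516, 510, 510, 513, 513, 512, 515]
t=17: [528, 528, 525, 531, 531, 528, 528, 528, 526]
t=18: [512, 512, 514, 509, 509, 511, 511, 511, 513]
t=19: [529, 529, 527, 532, 532, 530, 530, 530, 528]
t=20: [510, 510, 512, 508, 508, 510, 510, 510, 511]
t=21: [531, 531, 529, 533, 533, 532, 532, 532, 531]
t=22: [508, 508, 510, 507, 507, 508, 508, 508, 508]
t=23: [533, 533, 532, 534, 534, 534, 534, 534, 533]
t=24: [506, 506, 507, 506, 506, 506, 506, 506, 506]
t=25: [535, 535, 535, 536, 536, 535, 536, 536, 535]
t=26: [503, 503, 504, 503, 503, 503, 503, 503, 503]
t=27: [538, 538, 538, 539, 539, 538, 539, 539, 538]
t=28: [500, 500, 501, 500, 500, 500, 500, 500, 500]
t=29: [542, 542, 541, 543, 543, 542, 543, 543, 542]
t=30: [496, 496, 497, 496, 496, 496, 496, 496, 496]
t=31: [538, 538, 538, 538, 538, 538, 538, 538, 538]
t=32: [501, 501, 501, 501, 501, 501, 501, 501, 501]
t=33: [541, 541, 541, 541, 541, 541, 541, 541, 541]
t=34: [498, 498, 498, 498, 498, 498, 498, 498, 498]
t=35: [540, 540, 540, 540, 540, 540, 540, 540, 540]
t=36: [499, 499, 499, 499, 499, 499, 499, 499, 499]
t=37: [541, 541, 541, 541, 541, 541, 541, 541, 541]

Answer: [498, 498, 498, 498, 498, 498, 498, 498, 498]
Key observation: The state at step 33, [541, 541, 541, 541, 541, 541, 541, 541, 541], reappears at step 37: the system is in a cycle of period 4 from step 33 on.  Therefore the state at step 1474 equals the state at step 33 + ((1474 - 33) mod 4) = 34, which is [498, 498, 498, 498, 498, 498, 498, 498, 498].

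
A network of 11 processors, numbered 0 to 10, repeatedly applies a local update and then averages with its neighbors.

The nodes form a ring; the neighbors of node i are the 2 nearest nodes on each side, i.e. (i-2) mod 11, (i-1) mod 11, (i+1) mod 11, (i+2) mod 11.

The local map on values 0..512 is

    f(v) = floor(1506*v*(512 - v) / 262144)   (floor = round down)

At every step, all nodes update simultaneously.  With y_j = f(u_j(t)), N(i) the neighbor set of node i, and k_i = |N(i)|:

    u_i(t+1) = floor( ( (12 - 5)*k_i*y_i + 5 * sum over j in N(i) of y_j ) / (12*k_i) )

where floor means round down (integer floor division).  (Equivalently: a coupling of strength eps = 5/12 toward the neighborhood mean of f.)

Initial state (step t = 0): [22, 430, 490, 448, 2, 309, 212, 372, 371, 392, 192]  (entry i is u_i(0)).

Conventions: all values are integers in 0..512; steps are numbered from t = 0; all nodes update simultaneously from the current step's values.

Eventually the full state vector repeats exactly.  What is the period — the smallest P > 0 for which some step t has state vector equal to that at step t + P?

Simulating step by step:
t=0: [22, 430, 490, 448, 2, 309, 212, 372, 371, 392, 192]
t=1: [127, 184, 80, 161, 101, 296, 313, 309, 308, 262, 292]
t=2: [297, 323, 239, 308, 268, 347, 346, 362, 362, 361, 357]
t=3: [354, 351, 369, 358, 363, 334, 329, 314, 313, 318, 324]
t=4: [325, 323, 309, 317, 316, 337, 343, 353, 354, 350, 344]
t=5: [345, 349, 356, 353, 351, 339, 333, 325, 323, 327, 333]
t=6: [331, 326, 321, 323, 326, 335, 341, 346, 347, 345, 340]
t=7: [342, 346, 350, 348, 346, 340, 334, 330, 329, 331, 336]
t=8: [334, 329, 326, 328, 330, 335, 339, 343, 343, 342, 338]
t=9: [341, 344, 346, 345, 343, 340, 336, 334, 333, 334, 337]
t=10: [334, 332, 330, 330, 333, 335, 338, 340, 341, 340, 337]
t=11: [340, 342, 344, 343, 341, 339, 337, 335, 334, 335, 338]
t=12: [335, 334, 332, 333, 334, 336, 337, 339, 340, 339, 337]
t=13: [339, 340, 342, 341, 340, 339, 337, 336, 335, 336, 338]
t=14: [336, 335, 334, 334, 335, 336, 337, 338, 339, 338, 337]
t=15: [339, 339, 340, 340, 339, 339, 338, 337, 336, 337, 338]
t=16: [336, 335, 335, 335, 335, 336, 337, 337, 338, 337, 337]
t=17: [339, 339, 339, 339, 339, 339, 338, 338, 337, 338, 338]
t=18: [336, 336, 336, 336, 336, 336, 336, 337, 337, 337, 336]
t=19: [338, 339, 339, 339, 339, 338, 338, 338, 338, 338, 338]
t=20: [336, 336, 336, 336, 336, 336, 336, 337, 337, 337, 336]

Answer: 2
Key observation: The state at step 18, [336, 336, 336, 336, 336, 336, 336, 337, 337, 337, 336], reappears at step 20 — and no state repeats earlier — so the cycle the system enters has period 2.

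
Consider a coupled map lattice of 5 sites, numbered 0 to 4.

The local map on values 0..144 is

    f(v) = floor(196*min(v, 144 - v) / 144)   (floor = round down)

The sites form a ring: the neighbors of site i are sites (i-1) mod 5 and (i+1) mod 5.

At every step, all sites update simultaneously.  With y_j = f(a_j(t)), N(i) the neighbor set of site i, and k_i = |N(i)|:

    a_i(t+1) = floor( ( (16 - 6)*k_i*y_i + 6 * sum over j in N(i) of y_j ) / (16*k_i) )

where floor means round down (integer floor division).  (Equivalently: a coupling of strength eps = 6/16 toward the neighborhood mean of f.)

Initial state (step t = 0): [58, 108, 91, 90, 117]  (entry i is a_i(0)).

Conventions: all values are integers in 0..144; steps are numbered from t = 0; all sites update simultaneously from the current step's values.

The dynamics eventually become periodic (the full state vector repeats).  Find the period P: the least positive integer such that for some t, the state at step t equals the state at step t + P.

Simulating step by step:
t=0: [58, 108, 91, 90, 117]
t=1: [64, 58, 67, 65, 50]
t=2: [81, 82, 88, 84, 75]
t=3: [86, 82, 78, 82, 89]
t=4: [78, 83, 87, 83, 76]
t=5: [88, 83, 79, 83, 89]
t=6: [76, 82, 86, 82, 76]
t=7: [90, 84, 80, 84, 90]
t=8: [74, 80, 84, 80, 74]
t=9: [93, 87, 83, 87, 93]
t=10: [70, 76, 80, 76, 70]
t=11: [94, 91, 88, 91, 94]
t=12: [68, 72, 74, 72, 68]
t=13: [93, 96, 96, 96, 93]
t=14: [68, 65, 65, 65, 68]
t=15: [91, 88, 88, 88, 91]
t=16: [72, 75, 76, 75, 72]
t=17: [97, 93, 92, 93, 97]
t=18: [64, 68, 69, 68, 64]
t=19: [87, 91, 92, 91, 87]
t=20: [76, 72, 70, 72, 76]
t=21: [93, 96, 96, 96, 93]

Answer: 8
Key observation: The state at step 13, [93, 96, 96, 96, 93], reappears at step 21 — and no state repeats earlier — so the cycle the system enters has period 8.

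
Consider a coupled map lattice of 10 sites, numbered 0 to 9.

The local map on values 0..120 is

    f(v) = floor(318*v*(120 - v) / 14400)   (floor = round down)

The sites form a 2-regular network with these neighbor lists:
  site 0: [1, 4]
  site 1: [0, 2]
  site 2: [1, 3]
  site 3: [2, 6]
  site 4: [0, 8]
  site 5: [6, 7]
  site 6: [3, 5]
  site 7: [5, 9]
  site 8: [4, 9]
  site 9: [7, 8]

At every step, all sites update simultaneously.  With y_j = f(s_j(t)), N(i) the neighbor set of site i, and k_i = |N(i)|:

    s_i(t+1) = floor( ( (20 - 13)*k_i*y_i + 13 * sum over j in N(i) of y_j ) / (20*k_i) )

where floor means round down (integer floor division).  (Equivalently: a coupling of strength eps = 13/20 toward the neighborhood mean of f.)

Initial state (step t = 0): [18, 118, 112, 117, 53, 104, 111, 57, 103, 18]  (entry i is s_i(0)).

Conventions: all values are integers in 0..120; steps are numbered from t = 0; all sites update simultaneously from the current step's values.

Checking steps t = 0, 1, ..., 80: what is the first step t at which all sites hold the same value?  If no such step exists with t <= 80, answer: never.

Simulating step by step:
t=0: [18, 118, 112, 117, 53, 104, 111, 57, 103, 18]  (not all equal)
t=1: [40, 20, 10, 15, 52, 45, 21, 52, 51, 52]  (not all equal)
t=2: [64, 45, 33, 34, 75, 65, 50, 76, 77, 77]  (not all equal)
t=3: [75, 72, 66, 67, 75, 76, 73, 74, 73, 73]  (not all equal)
t=4: [74, 76, 77, 77, 74, 74, 75, 74, 74, 75]  (not all equal)
t=5: [74, 73, 73, 73, 75, 74, 74, 74, 74, 74]  (not all equal)
t=6: [74, 75, 75, 75, 74, 75, 75, 75, 74, 75]  (not all equal)
t=7: [74, 74, 74, 74, 75, 74, 74, 74, 74, 74]  (not all equal)
t=8: [74, 75, 75, 75, 74, 75, 75, 75, 74, 75]  (not all equal)

Answer: never
Key observation: The state at step 6 reappears at step 8 — the system is in a cycle of period 2 from step 6 on.  No step 0..8 is synchronized, and the cycle repeats forever, so no step up to 80 (or ever) has all sites equal.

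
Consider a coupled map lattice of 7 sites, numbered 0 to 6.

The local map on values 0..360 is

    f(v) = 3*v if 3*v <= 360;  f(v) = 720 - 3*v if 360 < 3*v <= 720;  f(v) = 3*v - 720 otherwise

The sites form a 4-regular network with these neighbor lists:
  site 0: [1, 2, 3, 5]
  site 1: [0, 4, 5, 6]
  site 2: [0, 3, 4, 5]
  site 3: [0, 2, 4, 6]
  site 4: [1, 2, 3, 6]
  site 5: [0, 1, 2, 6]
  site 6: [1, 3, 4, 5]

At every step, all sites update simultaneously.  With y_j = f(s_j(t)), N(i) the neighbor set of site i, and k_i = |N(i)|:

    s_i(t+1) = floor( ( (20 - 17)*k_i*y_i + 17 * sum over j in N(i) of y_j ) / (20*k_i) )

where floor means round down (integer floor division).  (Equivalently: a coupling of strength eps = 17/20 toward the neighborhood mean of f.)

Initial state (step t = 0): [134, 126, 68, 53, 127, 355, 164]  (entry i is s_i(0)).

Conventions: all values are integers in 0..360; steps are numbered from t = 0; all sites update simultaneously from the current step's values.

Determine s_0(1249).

Simulating step by step:
t=0: [134, 126, 68, 53, 127, 355, 164]
t=1: [270, 312, 277, 255, 249, 283, 286]
t=2: [119, 114, 78, 84, 112, 137, 109]
t=3: [295, 333, 301, 304, 295, 314, 312]
t=4: [210, 205, 185, 183, 209, 212, 214]
t=5: [125, 89, 117, 116, 124, 105, 107]
t=6: [323, 322, 340, 342, 325, 320, 319]
t=7: [269, 245, 268, 267, 269, 255, 258]
t=8: [60, 60, 76, 78, 62, 57, 56]
t=9: [199, 176, 198, 197, 200, 186, 189]
t=10: [147, 147, 132, 130, 145, 150, 151]
t=11: [297, 275, 295, 294, 297, 284, 287]
t=12: [145, 146, 159, 162, 147, 143, 142]
t=13: [265, 286, 267, 269, 265, 278, 274]
t=14: [100, 98, 86, 83, 97, 101, 103]
t=15: [279, 299, 281, 283, 279, 292, 287]
t=16: [141, 139, 128, 125, 138, 141, 144]
t=17: [316, 297, 314, 312, 316, 304, 309]
t=18: [204, 207, 216, 220, 207, 204, 202]
t=19: [88, 106, 90, 92, 88, 99, 94]
t=20: [286, 282, 274, 270, 283, 285, 287]
t=21: [116, 134, 119, 121, 116, 127, 123]
t=22: [343, 342, 349, 351, 346, 342, 342]
t=23: [316, 309, 318, 317, 318, 311, 314]
t=24: [222, 221, 227, 229, 225, 221, 221]
t=25: [47, 53, 46, 46, 46, 52, 49]
t=26: [146, 147, 142, 140, 144, 147, 147]
t=27: [287, 281, 288, 287, 288, 282, 285]
t=28: [134, 134, 138, 141, 136, 134, 133]
t=29: [310, 317, 310, 311, 310, 316, 312]
t=30: [218, 218, 214, 211, 216, 218, 219]
t=31: [73, 66, 73, 72, 73, 67, 71]
t=32: [210, 210, 214, 217, 212, 210, 209]
t=33: [82, 89, 82, 83, 82, 88, 84]
t=34: [254, 254, 250, 247, 252, 254, 255]
t=35: [34, 41, 34, 35, 34, 40, 36]
t=36: [110, 110, 106, 103, 108, 110, 111]
t=37: [322, 329, 322, 323, 322, 328, 324]
t=38: [254, 254, 250, 247, 252, 254, 255]

Answer: s_0(1249) = 322
Key observation: The state at step 34, [254, 254, 250, 247, 252, 254, 255], reappears at step 38: the system is in a cycle of period 4 from step 34 on.  Therefore the state at step 1249 equals the state at step 34 + ((1249 - 34) mod 4) = 37, which is [322, 329, 322, 323, 322, 328, 324].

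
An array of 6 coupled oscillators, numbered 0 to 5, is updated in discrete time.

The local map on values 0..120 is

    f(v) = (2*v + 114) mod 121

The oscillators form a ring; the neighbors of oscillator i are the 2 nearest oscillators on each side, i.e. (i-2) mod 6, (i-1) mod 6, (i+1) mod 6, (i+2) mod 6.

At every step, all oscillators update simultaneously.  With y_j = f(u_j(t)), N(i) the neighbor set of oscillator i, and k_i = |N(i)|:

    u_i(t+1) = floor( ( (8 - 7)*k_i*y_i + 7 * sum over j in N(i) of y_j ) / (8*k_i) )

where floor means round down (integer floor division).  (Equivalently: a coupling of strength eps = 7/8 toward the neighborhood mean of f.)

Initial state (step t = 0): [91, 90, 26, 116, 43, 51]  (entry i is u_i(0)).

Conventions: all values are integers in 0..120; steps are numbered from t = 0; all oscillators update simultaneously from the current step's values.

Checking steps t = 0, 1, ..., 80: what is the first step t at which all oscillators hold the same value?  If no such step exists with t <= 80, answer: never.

Simulating step by step:
t=0: [91, 90, 26, 116, 43, 51]  (not all equal)
t=1: [66, 71, 68, 72, 75, 75]  (not all equal)
t=2: [14, 12, 13, 16, 13, 15]  (not all equal)
t=3: [19, 21, 20, 20, 21, 20]  (not all equal)
t=4: [33, 32, 33, 33, 32, 33]  (not all equal)
t=5: [58, 58, 58, 58, 58, 58]  (all equal)

Answer: 5
Key observation: Synchronization is absorbing here: once all oscillators are equal they stay equal, and step 5 is the first all-equal step.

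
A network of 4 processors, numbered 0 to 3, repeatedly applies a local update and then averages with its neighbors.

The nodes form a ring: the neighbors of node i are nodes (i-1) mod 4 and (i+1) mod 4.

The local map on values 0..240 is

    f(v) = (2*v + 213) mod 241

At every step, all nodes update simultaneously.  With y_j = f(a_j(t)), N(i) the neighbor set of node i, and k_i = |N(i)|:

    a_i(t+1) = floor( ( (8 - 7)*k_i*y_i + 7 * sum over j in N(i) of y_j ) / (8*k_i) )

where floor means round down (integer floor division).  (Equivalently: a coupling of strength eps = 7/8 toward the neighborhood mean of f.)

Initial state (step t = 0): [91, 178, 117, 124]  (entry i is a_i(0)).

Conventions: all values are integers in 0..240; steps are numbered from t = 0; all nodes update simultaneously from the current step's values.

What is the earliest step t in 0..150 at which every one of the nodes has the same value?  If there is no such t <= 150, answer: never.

Simulating step by step:
t=0: [91, 178, 117, 124]  (not all equal)
t=1: [153, 168, 160, 185]  (not all equal)
t=2: [78, 46, 79, 51]  (not all equal)
t=3: [76, 120, 76, 122]  (not all equal)
t=4: [202, 135, 202, 135]  (not all equal)
t=5: [17, 118, 17, 118]  (not all equal)
t=6: [182, 31, 182, 31]  (not all equal)
t=7: [41, 87, 41, 87]  (not all equal)
t=8: [134, 65, 134, 65]  (not all equal)
t=9: [119, 222, 119, 222]  (not all equal)
t=10: [179, 205, 179, 205]  (not all equal)
t=11: [134, 95, 134, 95]  (not all equal)
t=12: [171, 230, 171, 230]  (not all equal)
t=13: [176, 87, 176, 87]  (not all equal)
t=14: [138, 90, 138, 90]  (not all equal)
t=15: [133, 25, 133, 25]  (not all equal)
t=16: [49, 211, 49, 211]  (not all equal)
t=17: [142, 80, 142, 80]  (not all equal)
t=18: [117, 29, 117, 29]  (not all equal)
t=19: [52, 184, 52, 184]  (not all equal)
t=20: [96, 78, 96, 78]  (not all equal)
t=21: [132, 159, 132, 159]  (not all equal)
t=22: [72, 212, 72, 212]  (not all equal)
t=23: [150, 120, 150, 120]  (not all equal)
t=24: [189, 53, 189, 53]  (not all equal)
t=25: [81, 105, 81, 105]  (not all equal)
t=26: [176, 140, 176, 140]  (not all equal)
t=27: [20, 74, 20, 74]  (not all equal)
t=28: [106, 25, 106, 25]  (not all equal)
t=29: [42, 163, 42, 163]  (not all equal)
t=30: [56, 56, 56, 56]  (all equal)

Answer: 30
Key observation: Synchronization is absorbing here: once all nodes are equal they stay equal, and step 30 is the first all-equal step.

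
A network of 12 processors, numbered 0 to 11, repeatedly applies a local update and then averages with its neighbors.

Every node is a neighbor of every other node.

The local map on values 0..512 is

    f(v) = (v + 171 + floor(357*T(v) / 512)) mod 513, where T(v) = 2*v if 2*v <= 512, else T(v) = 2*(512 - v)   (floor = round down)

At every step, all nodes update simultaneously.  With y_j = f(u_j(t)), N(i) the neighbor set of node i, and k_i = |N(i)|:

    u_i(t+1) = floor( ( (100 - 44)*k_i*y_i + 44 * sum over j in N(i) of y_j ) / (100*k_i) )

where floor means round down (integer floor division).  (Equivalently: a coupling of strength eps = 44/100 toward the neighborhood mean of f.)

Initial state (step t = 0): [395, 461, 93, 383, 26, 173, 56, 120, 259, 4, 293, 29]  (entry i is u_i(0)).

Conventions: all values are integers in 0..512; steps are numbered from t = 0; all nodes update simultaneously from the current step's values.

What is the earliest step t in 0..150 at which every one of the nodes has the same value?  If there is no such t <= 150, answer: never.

Answer: 33
Key observation: Synchronization is absorbing here: once all nodes are equal they stay equal, and step 33 is the first all-equal step.

Derivation:
t=0: [395, 461, 93, 383, 26, 173, 56, 120, 259, 4, 293, 29]  (not all equal)
t=1: [233, 220, 325, 235, 242, 158, 279, 359, 261, 214, 254, 246]  (not all equal)
t=2: [214, 198, 229, 217, 226, 121, 238, 222, 243, 191, 241, 231]  (not all equal)
t=3: [190, 171, 209, 194, 205, 341, 220, 200, 226, 162, 224, 212]  (not all equal)
t=4: [128, 105, 152, 134, 147, 193, 166, 141, 174, 94, 171, 156]  (not all equal)
t=5: [354, 326, 117, 362, 111, 169, 135, 371, 145, 312, 141, 122]  (not all equal)
t=6: [264, 270, 378, 262, 370, 176, 400, 260, 146, 272, 408, 384]  (not all equal)
t=7: [239, 238, 215, 239, 218, 141, 211, 240, 104, 237, 210, 214]  (not all equal)
t=8: [236, 234, 206, 236, 210, 380, 201, 237, 335, 233, 199, 205]  (not all equal)
t=9: [207, 205, 170, 207, 175, 207, 164, 208, 216, 203, 161, 168]  (not all equal)
t=10: [134, 132, 88, 134, 95, 134, 81, 136, 146, 129, 77, 86]  (not all equal)
t=11: [447, 445, 390, 447, 399, 447, 381, 450, 196, 441, 377, 388]  (not all equal)
t=12: [197, 197, 209, 197, 207, 197, 210, 196, 161, 198, 211, 209]  (not all equal)
t=13: [131, 131, 146, 131, 143, 131, 147, 130, 86, 133, 149, 146]  (not all equal)
t=14: [384, 384, 136, 384, 132, 384, 137, 383, 328, 387, 140, 136]  (not all equal)
t=15: [276, 276, 419, 276, 415, 276, 421, 276, 287, 275, 424, 419]  (not all equal)
t=16: [251, 251, 221, 251, 222, 251, 221, 251, 248, 251, 220, 221]  (not all equal)
t=17: [244, 244, 206, 244, 207, 244, 206, 244, 240, 244, 205, 206]  (not all equal)
t=18: [223, 223, 176, 223, 177, 223, 176, 223, 218, 223, 174, 176]  (not all equal)
t=19: [168, 168, 109, 168, 110, 168, 109, 168, 162, 168, 107, 109]  (not all equal)
t=20: [133, 133, 327, 133, 328, 133, 327, 133, 125, 133, 324, 327]  (not all equal)
t=21: [438, 438, 310, 438, 310, 438, 310, 438, 429, 438, 311, 310]  (not all equal)
t=22: [209, 209, 235, 209, 235, 209, 235, 209, 210, 209, 235, 235]  (not all equal)
t=23: [170, 170, 202, 170, 202, 170, 202, 170, 171, 170, 202, 202]  (not all equal)
t=24: [80, 80, 119, 80, 119, 80, 119, 80, 81, 80, 119, 119]  (not all equal)
t=25: [380, 380, 429, 380, 429, 380, 429, 380, 381, 380, 429, 429]  (not all equal)
t=26: [217, 217, 207, 217, 207, 217, 207, 217, 217, 217, 207, 207]  (not all equal)
t=27: [172, 172, 159, 172, 159, 172, 159, 172, 172, 172, 159, 159]  (not all equal)
t=28: [62, 62, 46, 62, 46, 62, 46, 62, 62, 62, 46, 46]  (not all equal)
t=29: [311, 311, 291, 311, 291, 311, 291, 311, 311, 311, 291, 291]  (not all equal)
t=30: [250, 250, 254, 250, 254, 250, 254, 250, 250, 250, 254, 254]  (not all equal)
t=31: [258, 258, 263, 258, 263, 258, 263, 258, 258, 258, 263, 263]  (not all equal)
t=32: [269, 269, 268, 269, 268, 269, 268, 269, 269, 269, 268, 268]  (not all equal)
t=33: [265, 265, 265, 265, 265, 265, 265, 265, 265, 265, 265, 265]  (all equal)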